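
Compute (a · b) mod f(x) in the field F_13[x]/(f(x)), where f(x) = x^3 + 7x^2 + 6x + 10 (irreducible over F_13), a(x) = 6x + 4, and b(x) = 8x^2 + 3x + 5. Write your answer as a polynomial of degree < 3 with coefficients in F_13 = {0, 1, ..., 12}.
a · b ≡ x + 8 (mod f(x))

Multiply in F_13[x]: a(x)·b(x) = (6x + 4)·(8x^2 + 3x + 5) = 9x^3 + 11x^2 + 3x + 7. This has degree ≥ 3, so divide by f(x) over F_13: 9x^3 + 11x^2 + 3x + 7 = (9)·(x^3 + 7x^2 + 6x + 10) + (x + 8). Hence a·b ≡ x + 8 (mod f). (F_13[x]/(f) is a field with 13^3 = 2197 elements since f is irreducible of degree 3.)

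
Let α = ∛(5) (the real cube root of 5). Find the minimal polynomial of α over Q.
m_α(x) = x^3 - 5

α satisfies α^3 = 5, so x^3 - 5 annihilates α. By the rational root test, a rational root p/q (in lowest terms) of x^3 - 5 would satisfy p^3 = 5 q^3, forcing q = 1 and p^3 = 5; but 5 is not a perfect cube, contradiction. A monic cubic over Q with no rational root is irreducible (any nontrivial factorization would include a linear factor). Hence x^3 - 5 is the minimal polynomial of α, and in particular [Q(α):Q] = 3.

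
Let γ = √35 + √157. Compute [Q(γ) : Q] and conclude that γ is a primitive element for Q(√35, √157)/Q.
[Q(γ) : Q] = 4 (equivalently, Q(γ) = Q(√35, √157))

Obviously Q(γ) ⊆ Q(√35, √157), and [Q(√35, √157):Q] = 4 (since 35, 157 are distinct squarefree integers > 1 with 5495 not a perfect square). To show equality we compute the minimal polynomial of γ. From γ = √35 + √157: γ^2 = 35 + 2√(5495) + 157 = 192 + 2√(5495), so γ^2 - 192 = 2√(5495); squaring, (γ^2 - 192)^2 = 4·5495, i.e. γ^4 - 384γ^2 + 36864 - 21980 = 0, i.e. γ^4 - 384γ^2 + 14884 = 0. So γ is a root of x^4 - 384x^2 + 14884. This polynomial is irreducible over Q: it has no rational root (each ±√35 ± √157 is irrational), and any factorization into two quadratics over Q would force √(5495) ∈ Q (pairing opposite roots) or √35, √157 ∈ Q (other pairings), all impossible. Hence [Q(γ):Q] = 4 = [Q(√35, √157):Q], so Q(γ) = Q(√35, √157).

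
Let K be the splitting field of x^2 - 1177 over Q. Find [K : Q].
[K : Q] = 2

f(x) = x^2 - 1177 factors as (x - √1177)(x + √1177). The splitting field is K = Q(√1177). Since 1177 is squarefree and > 1, it is not a perfect square, so x^2 - 1177 is irreducible over Q and [Q(√1177) : Q] = 2. Hence [K : Q] = 2.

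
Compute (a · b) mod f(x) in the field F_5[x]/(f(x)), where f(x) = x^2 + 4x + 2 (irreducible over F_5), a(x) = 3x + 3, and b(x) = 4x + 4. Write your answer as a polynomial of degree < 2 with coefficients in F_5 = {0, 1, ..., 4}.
a · b ≡ x + 3 (mod f(x))

Multiply in F_5[x]: a(x)·b(x) = (3x + 3)·(4x + 4) = 2x^2 + 4x + 2. This has degree ≥ 2, so divide by f(x) over F_5: 2x^2 + 4x + 2 = (2)·(x^2 + 4x + 2) + (x + 3). Hence a·b ≡ x + 3 (mod f). (F_5[x]/(f) is a field with 5^2 = 25 elements since f is irreducible of degree 2.)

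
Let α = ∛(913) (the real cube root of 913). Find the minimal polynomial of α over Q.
m_α(x) = x^3 - 913

α satisfies α^3 = 913, so x^3 - 913 annihilates α. By the rational root test, a rational root p/q (in lowest terms) of x^3 - 913 would satisfy p^3 = 913 q^3, forcing q = 1 and p^3 = 913; but 913 is not a perfect cube, contradiction. A monic cubic over Q with no rational root is irreducible (any nontrivial factorization would include a linear factor). Hence x^3 - 913 is the minimal polynomial of α, and in particular [Q(α):Q] = 3.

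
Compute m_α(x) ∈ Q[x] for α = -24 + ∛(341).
m_α(x) = x^3 + 72x^2 + 1728x + 13483

Set β = α + 24 = ∛(341), so β^3 = 341. Then (α + 24)^3 - 341 = 0, i.e. α is a root of g(x) = (x + 24)^3 - 341 = x^3 + 72x^2 + 1728x + 13483. Since g(x) = h(x + 24) where h(x) = x^3 - 341, and h is irreducible over Q (because 341 is not a perfect cube, so h has no rational root, and a monic cubic with no rational root is irreducible), g is also irreducible (irreducibility is preserved under the substitution x → x + 24). Hence m_α(x) = x^3 + 72x^2 + 1728x + 13483.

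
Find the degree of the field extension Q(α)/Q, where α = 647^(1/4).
[Q(α):Q] = 4

α is a root of x^4 - 647. By Eisenstein's criterion at the prime p = 647 (which divides the constant term 647 but p^2 = 418609 does not, since 647 is squarefree), x^4 - 647 is irreducible over Q. Hence [Q(α):Q] = 4.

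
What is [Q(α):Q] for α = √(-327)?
[Q(α):Q] = 2

[Q(α):Q] equals the degree of the minimal polynomial of α. Here α^2 = -327 and x^2 + 327 is irreducible (d = -327 is squarefree, ≠ 1, hence not a square), so deg(m_α) = 2. Thus [Q(α):Q] = 2.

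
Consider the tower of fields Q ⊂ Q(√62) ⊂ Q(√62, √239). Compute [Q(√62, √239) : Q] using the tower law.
[Q(√62, √239) : Q] = 4

[Q(√62):Q] = 2 (min poly x^2 - 62, irreducible since 62 is squarefree > 1). For the top step, suppose √239 ∈ Q(√62), say √239 = c + d√62 with c, d ∈ Q. Squaring: 239 = c^2 + 62d^2 + 2cd√62. Since √62 ∉ Q this forces 2cd = 0. If d = 0 then √239 = c ∈ Q, contradicting 239 squarefree > 1. If c = 0 then 239 = 62d^2, so 62·239 = (62d)^2 is a perfect square in Q — but 62·239 = 14818 is not a perfect square (since 62 and 239 are distinct squarefree integers). Contradiction. Hence √239 ∉ Q(√62), so x^2 - 239 stays irreducible over Q(√62) and [Q(√62, √239) : Q(√62)] = 2. By the tower law, [Q(√62, √239) : Q] = 2 · 2 = 4.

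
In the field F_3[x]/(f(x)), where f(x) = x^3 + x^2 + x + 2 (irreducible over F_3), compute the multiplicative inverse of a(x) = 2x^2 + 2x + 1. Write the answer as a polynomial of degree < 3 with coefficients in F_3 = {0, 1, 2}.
a(x)^(-1) ≡ 2x^2 + 1 (mod f(x))

Since f is irreducible over F_3, F_3[x]/(f) is a field and a(x) ≠ 0 has an inverse. Apply the extended Euclidean algorithm to f(x) and a(x) in F_3[x]: f(x) = (2x)·a(x) + (2x + 2);  a(x) = (x)·(2x + 2) + (1). The last nonzero remainder is the constant 1 = gcd(f, a) in F_3. Back-substituting through the division chain expresses 1 = s(x)·a(x) + t(x)·f(x) with s(x) ≡ 2x^2 + 1 (mod f), so a(x)^(-1) ≡ s(x) = 2x^2 + 1 (mod f). Check: (2x^2 + 2x + 1)·(2x^2 + 1) = x^4 + x^3 + x^2 + 2x + 1 ≡ 1 (mod x^3 + x^2 + x + 2).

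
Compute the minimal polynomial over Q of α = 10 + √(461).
m_α(x) = x^2 - 20x - 361

From α - 10 = √(461), squaring gives (α - 10)^2 = 461, i.e. α^2 - 20α + 100 = 461, so α^2 - 20α - 361 = 0. The discriminant of x^2 - 20x - 361 is (-20)^2 - 4·(-361) = 400 + 1444 = 1844, and 4·(461) is not a perfect square in Q since 461 is squarefree and ≠ 1. Hence x^2 - 20x - 361 is irreducible over Q and is the minimal polynomial of α.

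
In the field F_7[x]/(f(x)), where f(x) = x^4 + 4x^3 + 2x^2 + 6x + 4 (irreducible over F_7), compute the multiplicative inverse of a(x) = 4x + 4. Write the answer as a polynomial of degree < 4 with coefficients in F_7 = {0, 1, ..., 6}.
a(x)^(-1) ≡ 3x^3 + 2x^2 + 4x (mod f(x))

Since f is irreducible over F_7, F_7[x]/(f) is a field and a(x) ≠ 0 has an inverse. Apply the extended Euclidean algorithm to f(x) and a(x) in F_7[x]: f(x) = (2x^3 + 6x^2 + 5x)·a(x) + (4). The last nonzero remainder is the constant 4 = gcd(f, a) in F_7. Back-substituting through the division chain expresses 4 = s(x)·a(x) + t(x)·f(x) with s(x) ≡ 5x^3 + x^2 + 2x (mod f), so (5x^3 + x^2 + 2x)·a(x) ≡ 4 (mod f). Multiplying by 4^(-1) ≡ 2 in F_7 gives a(x)^(-1) ≡ 2·(5x^3 + x^2 + 2x) ≡ 3x^3 + 2x^2 + 4x (mod f). Check: (4x + 4)·(3x^3 + 2x^2 + 4x) = 5x^4 + 6x^3 + 3x^2 + 2x ≡ 1 (mod x^4 + 4x^3 + 2x^2 + 6x + 4).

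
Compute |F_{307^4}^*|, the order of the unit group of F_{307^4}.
|F_{307^4}^*| = 8882874000

F_{307^4} has 307^4 = 8882874001 elements; its multiplicative group consists of all nonzero elements, so |F_{307^4}^*| = 8882874001 - 1 = 8882874000. (It is cyclic since any finite subgroup of the multiplicative group of a field is cyclic.)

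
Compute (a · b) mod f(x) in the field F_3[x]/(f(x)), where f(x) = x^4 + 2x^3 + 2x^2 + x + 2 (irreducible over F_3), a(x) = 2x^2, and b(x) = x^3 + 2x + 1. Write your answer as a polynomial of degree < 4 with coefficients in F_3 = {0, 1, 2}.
a · b ≡ 2x^3 + 2x^2 + 2 (mod f(x))

Multiply in F_3[x]: a(x)·b(x) = (2x^2)·(x^3 + 2x + 1) = 2x^5 + x^3 + 2x^2. This has degree ≥ 4, so divide by f(x) over F_3: 2x^5 + x^3 + 2x^2 = (2x + 2)·(x^4 + 2x^3 + 2x^2 + x + 2) + (2x^3 + 2x^2 + 2). Hence a·b ≡ 2x^3 + 2x^2 + 2 (mod f). (F_3[x]/(f) is a field with 3^4 = 81 elements since f is irreducible of degree 4.)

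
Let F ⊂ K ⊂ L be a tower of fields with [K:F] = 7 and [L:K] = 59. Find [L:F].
[L:F] = 413

The tower law says that for any tower of field extensions F ⊂ K ⊂ L with finite degrees, [L:F] = [L:K] · [K:F]. Here this gives [L:F] = 59 · 7 = 413.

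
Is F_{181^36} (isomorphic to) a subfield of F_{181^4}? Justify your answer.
No: F_{181^36} is not a subfield of F_{181^4}

F_{p^m} embeds in F_{p^n} iff m | n. Here 36 ∤ 4 (since 4 = 0·36 + 4 with remainder 4 ≠ 0), so F_{181^36} is not a subfield of F_{181^4}. Equivalently: if it were, the tower law would give 36 = [F_{181^36}:F_181] dividing [F_{181^4}:F_181] = 4, contradiction.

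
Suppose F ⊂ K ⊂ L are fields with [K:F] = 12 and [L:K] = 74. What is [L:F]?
[L:F] = 888

The tower law says that for any tower of field extensions F ⊂ K ⊂ L with finite degrees, [L:F] = [L:K] · [K:F]. Here this gives [L:F] = 74 · 12 = 888.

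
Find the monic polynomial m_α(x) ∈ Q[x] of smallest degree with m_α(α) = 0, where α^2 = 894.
m_α(x) = x^2 - 894

α satisfies α^2 - 894 = 0, so x^2 - 894 annihilates α. Since d = 894 is squarefree and ≠ 1, it is not a perfect square in Q, so x^2 - 894 has no rational root and is therefore irreducible over Q (a degree-2 polynomial over a field is irreducible iff it has no root). Hence m_α(x) = x^2 - 894.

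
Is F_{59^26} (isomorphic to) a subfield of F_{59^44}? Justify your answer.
No: F_{59^26} is not a subfield of F_{59^44}

F_{p^m} embeds in F_{p^n} iff m | n. Here 26 ∤ 44 (since 44 = 1·26 + 18 with remainder 18 ≠ 0), so F_{59^26} is not a subfield of F_{59^44}. Equivalently: if it were, the tower law would give 26 = [F_{59^26}:F_59] dividing [F_{59^44}:F_59] = 44, contradiction.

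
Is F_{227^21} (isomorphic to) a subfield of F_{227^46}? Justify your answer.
No: F_{227^21} is not a subfield of F_{227^46}

F_{p^m} embeds in F_{p^n} iff m | n. Here 21 ∤ 46 (since 46 = 2·21 + 4 with remainder 4 ≠ 0), so F_{227^21} is not a subfield of F_{227^46}. Equivalently: if it were, the tower law would give 21 = [F_{227^21}:F_227] dividing [F_{227^46}:F_227] = 46, contradiction.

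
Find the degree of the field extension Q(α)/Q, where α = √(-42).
[Q(α):Q] = 2

[Q(α):Q] equals the degree of the minimal polynomial of α. Here α^2 = -42 and x^2 + 42 is irreducible (d = -42 is squarefree, ≠ 1, hence not a square), so deg(m_α) = 2. Thus [Q(α):Q] = 2.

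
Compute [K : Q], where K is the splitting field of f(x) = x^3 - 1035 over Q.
[K : Q] = 6

The roots of x^3 - 1035 are ∛1035, ω∛1035, ω^2∛1035 where ω = e^(2πi/3) is a primitive cube root of unity, so K = Q(∛1035, ω). Now [Q(∛1035):Q] = 3 (since 1035 is not a perfect cube, x^3 - 1035 is irreducible) and [Q(ω):Q] = 2. Both 2 and 3 divide [K:Q], and [K:Q] ≤ 3·2 = 6, so [K:Q] = 6. (Equivalently: Q(∛1035) ⊂ R but ω ∉ R, so [K : Q(∛1035)] = 2.)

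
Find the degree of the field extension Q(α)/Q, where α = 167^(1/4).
[Q(α):Q] = 4

α is a root of x^4 - 167. By Eisenstein's criterion at the prime p = 167 (which divides the constant term 167 but p^2 = 27889 does not, since 167 is squarefree), x^4 - 167 is irreducible over Q. Hence [Q(α):Q] = 4.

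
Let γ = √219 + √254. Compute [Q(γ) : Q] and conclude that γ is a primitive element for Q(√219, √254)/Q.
[Q(γ) : Q] = 4 (equivalently, Q(γ) = Q(√219, √254))

Obviously Q(γ) ⊆ Q(√219, √254), and [Q(√219, √254):Q] = 4 (since 219, 254 are distinct squarefree integers > 1 with 55626 not a perfect square). To show equality we compute the minimal polynomial of γ. From γ = √219 + √254: γ^2 = 219 + 2√(55626) + 254 = 473 + 2√(55626), so γ^2 - 473 = 2√(55626); squaring, (γ^2 - 473)^2 = 4·55626, i.e. γ^4 - 946γ^2 + 223729 - 222504 = 0, i.e. γ^4 - 946γ^2 + 1225 = 0. So γ is a root of x^4 - 946x^2 + 1225. This polynomial is irreducible over Q: it has no rational root (each ±√219 ± √254 is irrational), and any factorization into two quadratics over Q would force √(55626) ∈ Q (pairing opposite roots) or √219, √254 ∈ Q (other pairings), all impossible. Hence [Q(γ):Q] = 4 = [Q(√219, √254):Q], so Q(γ) = Q(√219, √254).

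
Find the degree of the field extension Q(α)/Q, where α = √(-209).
[Q(α):Q] = 2

[Q(α):Q] equals the degree of the minimal polynomial of α. Here α^2 = -209 and x^2 + 209 is irreducible (d = -209 is squarefree, ≠ 1, hence not a square), so deg(m_α) = 2. Thus [Q(α):Q] = 2.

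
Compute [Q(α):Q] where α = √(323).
[Q(α):Q] = 2

[Q(α):Q] equals the degree of the minimal polynomial of α. Here α^2 = 323 and x^2 - 323 is irreducible (d = 323 is squarefree, ≠ 1, hence not a square), so deg(m_α) = 2. Thus [Q(α):Q] = 2.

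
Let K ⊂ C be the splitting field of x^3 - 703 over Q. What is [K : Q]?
[K : Q] = 6

The roots of x^3 - 703 are ∛703, ω∛703, ω^2∛703 where ω = e^(2πi/3) is a primitive cube root of unity, so K = Q(∛703, ω). Now [Q(∛703):Q] = 3 (since 703 is not a perfect cube, x^3 - 703 is irreducible) and [Q(ω):Q] = 2. Both 2 and 3 divide [K:Q], and [K:Q] ≤ 3·2 = 6, so [K:Q] = 6. (Equivalently: Q(∛703) ⊂ R but ω ∉ R, so [K : Q(∛703)] = 2.)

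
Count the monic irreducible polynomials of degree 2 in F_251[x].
There are 31375 monic irreducible polynomials of degree 2 over F_251

Each element of F_{251^2} that lies in no proper subfield is a root of exactly one monic irreducible of degree 2 over F_251, and each such polynomial has 2 distinct roots in F_{251^2}. By Möbius inversion the count is N_251(2) = (1/2) Σ_{d|2} μ(2/d) · 251^d = (1/2)(μ(2)·251^1 + μ(1)·251^2) = 62750/2 = 31375.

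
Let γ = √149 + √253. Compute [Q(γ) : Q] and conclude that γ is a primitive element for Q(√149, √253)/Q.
[Q(γ) : Q] = 4 (equivalently, Q(γ) = Q(√149, √253))

Obviously Q(γ) ⊆ Q(√149, √253), and [Q(√149, √253):Q] = 4 (since 149, 253 are distinct squarefree integers > 1 with 37697 not a perfect square). To show equality we compute the minimal polynomial of γ. From γ = √149 + √253: γ^2 = 149 + 2√(37697) + 253 = 402 + 2√(37697), so γ^2 - 402 = 2√(37697); squaring, (γ^2 - 402)^2 = 4·37697, i.e. γ^4 - 804γ^2 + 161604 - 150788 = 0, i.e. γ^4 - 804γ^2 + 10816 = 0. So γ is a root of x^4 - 804x^2 + 10816. This polynomial is irreducible over Q: it has no rational root (each ±√149 ± √253 is irrational), and any factorization into two quadratics over Q would force √(37697) ∈ Q (pairing opposite roots) or √149, √253 ∈ Q (other pairings), all impossible. Hence [Q(γ):Q] = 4 = [Q(√149, √253):Q], so Q(γ) = Q(√149, √253).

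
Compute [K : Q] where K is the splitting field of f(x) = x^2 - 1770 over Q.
[K : Q] = 2

f(x) = x^2 - 1770 factors as (x - √1770)(x + √1770). The splitting field is K = Q(√1770). Since 1770 is squarefree and > 1, it is not a perfect square, so x^2 - 1770 is irreducible over Q and [Q(√1770) : Q] = 2. Hence [K : Q] = 2.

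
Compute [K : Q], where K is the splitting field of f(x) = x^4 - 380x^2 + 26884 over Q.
[K : Q] = 4

Solving the quadratic in x^2: x^2 = (380 ± √(380^2 - 4·26884))/2 = (380 ± √36864)/2 = (380 ± 192)/2, giving x^2 = 286 or x^2 = 94. So f(x) = (x^2 - 286)(x^2 - 94) and the roots of f are ±√286, ±√94. Hence the splitting field is K = Q(√286, √94). Since 286 and 94 are distinct squarefree integers > 1, their product 26884 is not a perfect square, so √94 ∉ Q(√286). By the tower law [K:Q] = [Q(√286,√94):Q(√286)] · [Q(√286):Q] = 2 · 2 = 4.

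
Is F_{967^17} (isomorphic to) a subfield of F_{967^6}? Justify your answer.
No: F_{967^17} is not a subfield of F_{967^6}

F_{p^m} embeds in F_{p^n} iff m | n. Here 17 ∤ 6 (since 6 = 0·17 + 6 with remainder 6 ≠ 0), so F_{967^17} is not a subfield of F_{967^6}. Equivalently: if it were, the tower law would give 17 = [F_{967^17}:F_967] dividing [F_{967^6}:F_967] = 6, contradiction.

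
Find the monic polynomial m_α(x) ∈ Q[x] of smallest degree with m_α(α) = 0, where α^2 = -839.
m_α(x) = x^2 + 839

α satisfies α^2 + 839 = 0, so x^2 + 839 annihilates α. Since d = -839 is squarefree and ≠ 1, it is not a perfect square in Q, so x^2 + 839 has no rational root and is therefore irreducible over Q (a degree-2 polynomial over a field is irreducible iff it has no root). Hence m_α(x) = x^2 + 839.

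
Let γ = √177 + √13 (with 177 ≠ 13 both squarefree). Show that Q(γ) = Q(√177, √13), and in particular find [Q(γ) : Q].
[Q(γ) : Q] = 4 (equivalently, Q(γ) = Q(√177, √13))

Obviously Q(γ) ⊆ Q(√177, √13), and [Q(√177, √13):Q] = 4 (since 177, 13 are distinct squarefree integers > 1 with 2301 not a perfect square). To show equality we compute the minimal polynomial of γ. From γ = √177 + √13: γ^2 = 177 + 2√(2301) + 13 = 190 + 2√(2301), so γ^2 - 190 = 2√(2301); squaring, (γ^2 - 190)^2 = 4·2301, i.e. γ^4 - 380γ^2 + 36100 - 9204 = 0, i.e. γ^4 - 380γ^2 + 26896 = 0. So γ is a root of x^4 - 380x^2 + 26896. This polynomial is irreducible over Q: it has no rational root (each ±√177 ± √13 is irrational), and any factorization into two quadratics over Q would force √(2301) ∈ Q (pairing opposite roots) or √177, √13 ∈ Q (other pairings), all impossible. Hence [Q(γ):Q] = 4 = [Q(√177, √13):Q], so Q(γ) = Q(√177, √13).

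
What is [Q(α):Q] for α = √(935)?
[Q(α):Q] = 2

[Q(α):Q] equals the degree of the minimal polynomial of α. Here α^2 = 935 and x^2 - 935 is irreducible (d = 935 is squarefree, ≠ 1, hence not a square), so deg(m_α) = 2. Thus [Q(α):Q] = 2.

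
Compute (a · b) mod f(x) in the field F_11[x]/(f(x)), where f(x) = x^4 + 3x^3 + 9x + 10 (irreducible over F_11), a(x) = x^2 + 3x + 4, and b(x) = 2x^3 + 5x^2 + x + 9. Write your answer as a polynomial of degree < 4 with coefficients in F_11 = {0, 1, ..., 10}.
a · b ≡ 9x^3 + 3x^2 + 10x + 8 (mod f(x))

Multiply in F_11[x]: a(x)·b(x) = (x^2 + 3x + 4)·(2x^3 + 5x^2 + x + 9) = 2x^5 + 2x^3 + 10x^2 + 9x + 3. This has degree ≥ 4, so divide by f(x) over F_11: 2x^5 + 2x^3 + 10x^2 + 9x + 3 = (2x + 5)·(x^4 + 3x^3 + 9x + 10) + (9x^3 + 3x^2 + 10x + 8). Hence a·b ≡ 9x^3 + 3x^2 + 10x + 8 (mod f). (F_11[x]/(f) is a field with 11^4 = 14641 elements since f is irreducible of degree 4.)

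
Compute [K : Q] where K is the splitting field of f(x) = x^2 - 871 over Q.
[K : Q] = 2

f(x) = x^2 - 871 factors as (x - √871)(x + √871). The splitting field is K = Q(√871). Since 871 is squarefree and > 1, it is not a perfect square, so x^2 - 871 is irreducible over Q and [Q(√871) : Q] = 2. Hence [K : Q] = 2.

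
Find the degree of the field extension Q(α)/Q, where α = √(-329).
[Q(α):Q] = 2

[Q(α):Q] equals the degree of the minimal polynomial of α. Here α^2 = -329 and x^2 + 329 is irreducible (d = -329 is squarefree, ≠ 1, hence not a square), so deg(m_α) = 2. Thus [Q(α):Q] = 2.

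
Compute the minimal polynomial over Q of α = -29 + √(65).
m_α(x) = x^2 + 58x + 776

From α + 29 = √(65), squaring gives (α + 29)^2 = 65, i.e. α^2 + 58α + 841 = 65, so α^2 + 58α + 776 = 0. The discriminant of x^2 + 58x + 776 is (58)^2 - 4·(776) = 3364 - 3104 = 260, and 4·(65) is not a perfect square in Q since 65 is squarefree and ≠ 1. Hence x^2 + 58x + 776 is irreducible over Q and is the minimal polynomial of α.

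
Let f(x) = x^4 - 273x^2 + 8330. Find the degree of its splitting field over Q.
[K : Q] = 4

Solving the quadratic in x^2: x^2 = (273 ± √(273^2 - 4·8330))/2 = (273 ± √41209)/2 = (273 ± 203)/2, giving x^2 = 35 or x^2 = 238. So f(x) = (x^2 - 35)(x^2 - 238) and the roots of f are ±√35, ±√238. Hence the splitting field is K = Q(√35, √238). Since 35 and 238 are distinct squarefree integers > 1, their product 8330 is not a perfect square, so √238 ∉ Q(√35). By the tower law [K:Q] = [Q(√35,√238):Q(√35)] · [Q(√35):Q] = 2 · 2 = 4.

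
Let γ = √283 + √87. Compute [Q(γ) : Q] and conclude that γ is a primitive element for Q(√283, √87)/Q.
[Q(γ) : Q] = 4 (equivalently, Q(γ) = Q(√283, √87))

Obviously Q(γ) ⊆ Q(√283, √87), and [Q(√283, √87):Q] = 4 (since 283, 87 are distinct squarefree integers > 1 with 24621 not a perfect square). To show equality we compute the minimal polynomial of γ. From γ = √283 + √87: γ^2 = 283 + 2√(24621) + 87 = 370 + 2√(24621), so γ^2 - 370 = 2√(24621); squaring, (γ^2 - 370)^2 = 4·24621, i.e. γ^4 - 740γ^2 + 136900 - 98484 = 0, i.e. γ^4 - 740γ^2 + 38416 = 0. So γ is a root of x^4 - 740x^2 + 38416. This polynomial is irreducible over Q: it has no rational root (each ±√283 ± √87 is irrational), and any factorization into two quadratics over Q would force √(24621) ∈ Q (pairing opposite roots) or √283, √87 ∈ Q (other pairings), all impossible. Hence [Q(γ):Q] = 4 = [Q(√283, √87):Q], so Q(γ) = Q(√283, √87).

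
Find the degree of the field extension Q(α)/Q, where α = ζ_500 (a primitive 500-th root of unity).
[Q(α):Q] = 200

The minimal polynomial of ζ_500 over Q is the 500-th cyclotomic polynomial Φ_500(x), which is irreducible over Q and has degree φ(500) = 200. Hence [Q(α):Q] = φ(500) = 200.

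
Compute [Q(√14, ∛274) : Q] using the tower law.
[Q(√14, ∛274) : Q] = 6

Let L = Q(√14, ∛274). Since Q(√14) ⊂ L and [Q(√14):Q] = 2, the tower law gives 2 | [L:Q]. Likewise Q(∛274) ⊂ L with [Q(∛274):Q] = 3 (because 274 is not a perfect cube), so 3 | [L:Q]. As gcd(2,3) = 1, [L:Q] is divisible by 6. Conversely L is generated over Q by √14 and ∛274, so [L:Q] ≤ 2·3 = 6. Therefore [Q(√14, ∛274) : Q] = 6.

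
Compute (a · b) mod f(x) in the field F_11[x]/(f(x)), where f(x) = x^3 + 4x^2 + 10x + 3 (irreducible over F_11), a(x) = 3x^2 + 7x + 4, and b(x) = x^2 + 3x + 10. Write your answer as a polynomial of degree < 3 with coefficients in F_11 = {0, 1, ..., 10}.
a · b ≡ 9x^2 + 6 (mod f(x))

Multiply in F_11[x]: a(x)·b(x) = (3x^2 + 7x + 4)·(x^2 + 3x + 10) = 3x^4 + 5x^3 + 5x + 7. This has degree ≥ 3, so divide by f(x) over F_11: 3x^4 + 5x^3 + 5x + 7 = (3x + 4)·(x^3 + 4x^2 + 10x + 3) + (9x^2 + 6). Hence a·b ≡ 9x^2 + 6 (mod f). (F_11[x]/(f) is a field with 11^3 = 1331 elements since f is irreducible of degree 3.)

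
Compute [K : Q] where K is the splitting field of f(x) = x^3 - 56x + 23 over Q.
[K : Q] = 6

By the rational root test, any rational root of the monic integer polynomial f(x) = x^3 - 56x + 23 must be an integer dividing the constant term 23, i.e. one of ±{1, 23}. Evaluating: f(1) = -32, f(-1) = 78, f(23) = 10902, f(-23) = -10856; none is 0, so f has no rational root and is therefore irreducible over Q (a cubic with no linear factor over a field is irreducible). For an irreducible cubic, the Galois group is A_3 or S_3 according as the discriminant disc(f) = -4a^3 - 27b^2 = -4·(-56)^3 - 27·(23)^2 = 688181 is or is not a square in Q. Here disc(f) = 688181 is not a perfect square in Q, so the Galois group of f over Q is not contained in A_3 and must be all of S_3. The splitting field has degree |S_3| = 6 over Q, so [K : Q] = 6.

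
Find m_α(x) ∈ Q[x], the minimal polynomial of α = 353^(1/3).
m_α(x) = x^3 - 353

α satisfies α^3 = 353, so x^3 - 353 annihilates α. By the rational root test, a rational root p/q (in lowest terms) of x^3 - 353 would satisfy p^3 = 353 q^3, forcing q = 1 and p^3 = 353; but 353 is not a perfect cube, contradiction. A monic cubic over Q with no rational root is irreducible (any nontrivial factorization would include a linear factor). Hence x^3 - 353 is the minimal polynomial of α, and in particular [Q(α):Q] = 3.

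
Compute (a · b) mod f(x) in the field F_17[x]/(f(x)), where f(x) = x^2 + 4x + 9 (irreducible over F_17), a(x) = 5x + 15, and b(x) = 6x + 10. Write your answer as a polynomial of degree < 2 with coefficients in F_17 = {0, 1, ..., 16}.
a · b ≡ 3x + 16 (mod f(x))

Multiply in F_17[x]: a(x)·b(x) = (5x + 15)·(6x + 10) = 13x^2 + 4x + 14. This has degree ≥ 2, so divide by f(x) over F_17: 13x^2 + 4x + 14 = (13)·(x^2 + 4x + 9) + (3x + 16). Hence a·b ≡ 3x + 16 (mod f). (F_17[x]/(f) is a field with 17^2 = 289 elements since f is irreducible of degree 2.)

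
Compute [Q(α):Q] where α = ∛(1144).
[Q(α):Q] = 3

The minimal polynomial of α is x^3 - 1144, irreducible over Q since 1144 is not a perfect cube (so x^3 - 1144 has no rational root). Hence [Q(α):Q] = deg(m_α) = 3.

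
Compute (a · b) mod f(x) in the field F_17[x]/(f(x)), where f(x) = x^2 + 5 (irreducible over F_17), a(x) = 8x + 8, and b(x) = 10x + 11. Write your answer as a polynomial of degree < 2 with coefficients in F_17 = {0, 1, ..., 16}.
a · b ≡ 15x + 11 (mod f(x))

Multiply in F_17[x]: a(x)·b(x) = (8x + 8)·(10x + 11) = 12x^2 + 15x + 3. This has degree ≥ 2, so divide by f(x) over F_17: 12x^2 + 15x + 3 = (12)·(x^2 + 5) + (15x + 11). Hence a·b ≡ 15x + 11 (mod f). (F_17[x]/(f) is a field with 17^2 = 289 elements since f is irreducible of degree 2.)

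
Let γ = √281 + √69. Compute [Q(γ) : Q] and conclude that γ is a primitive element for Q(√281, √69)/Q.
[Q(γ) : Q] = 4 (equivalently, Q(γ) = Q(√281, √69))

Obviously Q(γ) ⊆ Q(√281, √69), and [Q(√281, √69):Q] = 4 (since 281, 69 are distinct squarefree integers > 1 with 19389 not a perfect square). To show equality we compute the minimal polynomial of γ. From γ = √281 + √69: γ^2 = 281 + 2√(19389) + 69 = 350 + 2√(19389), so γ^2 - 350 = 2√(19389); squaring, (γ^2 - 350)^2 = 4·19389, i.e. γ^4 - 700γ^2 + 122500 - 77556 = 0, i.e. γ^4 - 700γ^2 + 44944 = 0. So γ is a root of x^4 - 700x^2 + 44944. This polynomial is irreducible over Q: it has no rational root (each ±√281 ± √69 is irrational), and any factorization into two quadratics over Q would force √(19389) ∈ Q (pairing opposite roots) or √281, √69 ∈ Q (other pairings), all impossible. Hence [Q(γ):Q] = 4 = [Q(√281, √69):Q], so Q(γ) = Q(√281, √69).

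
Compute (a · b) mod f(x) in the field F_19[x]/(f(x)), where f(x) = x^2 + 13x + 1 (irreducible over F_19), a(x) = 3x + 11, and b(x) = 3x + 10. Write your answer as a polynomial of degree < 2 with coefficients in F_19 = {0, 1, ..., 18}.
a · b ≡ 3x + 6 (mod f(x))

Multiply in F_19[x]: a(x)·b(x) = (3x + 11)·(3x + 10) = 9x^2 + 6x + 15. This has degree ≥ 2, so divide by f(x) over F_19: 9x^2 + 6x + 15 = (9)·(x^2 + 13x + 1) + (3x + 6). Hence a·b ≡ 3x + 6 (mod f). (F_19[x]/(f) is a field with 19^2 = 361 elements since f is irreducible of degree 2.)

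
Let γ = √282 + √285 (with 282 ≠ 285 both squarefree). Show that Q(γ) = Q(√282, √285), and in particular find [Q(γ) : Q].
[Q(γ) : Q] = 4 (equivalently, Q(γ) = Q(√282, √285))

Obviously Q(γ) ⊆ Q(√282, √285), and [Q(√282, √285):Q] = 4 (since 282, 285 are distinct squarefree integers > 1 with 80370 not a perfect square). To show equality we compute the minimal polynomial of γ. From γ = √282 + √285: γ^2 = 282 + 2√(80370) + 285 = 567 + 2√(80370), so γ^2 - 567 = 2√(80370); squaring, (γ^2 - 567)^2 = 4·80370, i.e. γ^4 - 1134γ^2 + 321489 - 321480 = 0, i.e. γ^4 - 1134γ^2 + 9 = 0. So γ is a root of x^4 - 1134x^2 + 9. This polynomial is irreducible over Q: it has no rational root (each ±√282 ± √285 is irrational), and any factorization into two quadratics over Q would force √(80370) ∈ Q (pairing opposite roots) or √282, √285 ∈ Q (other pairings), all impossible. Hence [Q(γ):Q] = 4 = [Q(√282, √285):Q], so Q(γ) = Q(√282, √285).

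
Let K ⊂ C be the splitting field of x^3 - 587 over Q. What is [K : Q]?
[K : Q] = 6

The roots of x^3 - 587 are ∛587, ω∛587, ω^2∛587 where ω = e^(2πi/3) is a primitive cube root of unity, so K = Q(∛587, ω). Now [Q(∛587):Q] = 3 (since 587 is not a perfect cube, x^3 - 587 is irreducible) and [Q(ω):Q] = 2. Both 2 and 3 divide [K:Q], and [K:Q] ≤ 3·2 = 6, so [K:Q] = 6. (Equivalently: Q(∛587) ⊂ R but ω ∉ R, so [K : Q(∛587)] = 2.)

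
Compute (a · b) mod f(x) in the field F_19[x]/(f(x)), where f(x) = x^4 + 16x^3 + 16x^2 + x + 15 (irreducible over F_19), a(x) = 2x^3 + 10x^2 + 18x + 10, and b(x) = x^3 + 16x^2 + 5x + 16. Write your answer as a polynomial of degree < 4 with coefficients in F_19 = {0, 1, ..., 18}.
a · b ≡ 16x^3 + 16x^2 + 2x + 11 (mod f(x))

Multiply in F_19[x]: a(x)·b(x) = (2x^3 + 10x^2 + 18x + 10)·(x^3 + 16x^2 + 5x + 16) = 2x^6 + 4x^5 + 17x^4 + 11x^2 + 15x + 8. This has degree ≥ 4, so divide by f(x) over F_19: 2x^6 + 4x^5 + 17x^4 + 11x^2 + 15x + 8 = (2x^2 + 10x + 15)·(x^4 + 16x^3 + 16x^2 + x + 15) + (16x^3 + 16x^2 + 2x + 11). Hence a·b ≡ 16x^3 + 16x^2 + 2x + 11 (mod f). (F_19[x]/(f) is a field with 19^4 = 130321 elements since f is irreducible of degree 4.)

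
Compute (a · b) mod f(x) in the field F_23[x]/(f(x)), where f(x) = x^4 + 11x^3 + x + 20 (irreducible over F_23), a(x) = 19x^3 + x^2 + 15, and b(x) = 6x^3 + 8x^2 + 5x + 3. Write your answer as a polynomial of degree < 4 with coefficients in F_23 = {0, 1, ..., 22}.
a · b ≡ 11x^3 + 20x^2 + 15x + 21 (mod f(x))

Multiply in F_23[x]: a(x)·b(x) = (19x^3 + x^2 + 15)·(6x^3 + 8x^2 + 5x + 3) = 22x^6 + 20x^5 + 11x^4 + 14x^3 + 8x^2 + 6x + 22. This has degree ≥ 4, so divide by f(x) over F_23: 22x^6 + 20x^5 + 11x^4 + 14x^3 + 8x^2 + 6x + 22 = (22x^2 + 8x + 15)·(x^4 + 11x^3 + x + 20) + (11x^3 + 20x^2 + 15x + 21). Hence a·b ≡ 11x^3 + 20x^2 + 15x + 21 (mod f). (F_23[x]/(f) is a field with 23^4 = 279841 elements since f is irreducible of degree 4.)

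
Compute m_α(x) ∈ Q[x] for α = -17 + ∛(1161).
m_α(x) = x^3 + 51x^2 + 867x + 3752

Set β = α + 17 = ∛(1161), so β^3 = 1161. Then (α + 17)^3 - 1161 = 0, i.e. α is a root of g(x) = (x + 17)^3 - 1161 = x^3 + 51x^2 + 867x + 3752. Since g(x) = h(x + 17) where h(x) = x^3 - 1161, and h is irreducible over Q (because 1161 is not a perfect cube, so h has no rational root, and a monic cubic with no rational root is irreducible), g is also irreducible (irreducibility is preserved under the substitution x → x + 17). Hence m_α(x) = x^3 + 51x^2 + 867x + 3752.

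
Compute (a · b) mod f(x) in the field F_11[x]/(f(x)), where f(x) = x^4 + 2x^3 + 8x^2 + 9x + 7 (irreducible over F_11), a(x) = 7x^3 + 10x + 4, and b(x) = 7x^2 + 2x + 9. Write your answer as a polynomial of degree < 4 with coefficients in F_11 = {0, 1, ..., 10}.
a · b ≡ 8x^3 + 4x^2 + 5x + 8 (mod f(x))

Multiply in F_11[x]: a(x)·b(x) = (7x^3 + 10x + 4)·(7x^2 + 2x + 9) = 5x^5 + 3x^4 + x^3 + 4x^2 + 10x + 3. This has degree ≥ 4, so divide by f(x) over F_11: 5x^5 + 3x^4 + x^3 + 4x^2 + 10x + 3 = (5x + 4)·(x^4 + 2x^3 + 8x^2 + 9x + 7) + (8x^3 + 4x^2 + 5x + 8). Hence a·b ≡ 8x^3 + 4x^2 + 5x + 8 (mod f). (F_11[x]/(f) is a field with 11^4 = 14641 elements since f is irreducible of degree 4.)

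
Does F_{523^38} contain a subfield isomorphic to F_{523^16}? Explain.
No: F_{523^16} is not a subfield of F_{523^38}

F_{p^m} embeds in F_{p^n} iff m | n. Here 16 ∤ 38 (since 38 = 2·16 + 6 with remainder 6 ≠ 0), so F_{523^16} is not a subfield of F_{523^38}. Equivalently: if it were, the tower law would give 16 = [F_{523^16}:F_523] dividing [F_{523^38}:F_523] = 38, contradiction.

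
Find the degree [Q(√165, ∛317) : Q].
[Q(√165, ∛317) : Q] = 6

Let L = Q(√165, ∛317). Since Q(√165) ⊂ L and [Q(√165):Q] = 2, the tower law gives 2 | [L:Q]. Likewise Q(∛317) ⊂ L with [Q(∛317):Q] = 3 (because 317 is not a perfect cube), so 3 | [L:Q]. As gcd(2,3) = 1, [L:Q] is divisible by 6. Conversely L is generated over Q by √165 and ∛317, so [L:Q] ≤ 2·3 = 6. Therefore [Q(√165, ∛317) : Q] = 6.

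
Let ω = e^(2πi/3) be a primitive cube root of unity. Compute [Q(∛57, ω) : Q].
[Q(∛57, ω) : Q] = 6

[Q(∛57):Q] = 3 (min poly x^3 - 57, irreducible since 57 is not a perfect cube). [Q(ω):Q] = 2 (min poly x^2 + x + 1). Since Q(∛57) ⊂ R and ω ∉ R, we have ω ∉ Q(∛57), so x^2 + x + 1 remains irreducible over Q(∛57) and [Q(∛57, ω) : Q(∛57)] = 2. By the tower law, [Q(∛57, ω) : Q] = 3 · 2 = 6. (In fact Q(∛57, ω) is the splitting field of x^3 - 57 over Q.)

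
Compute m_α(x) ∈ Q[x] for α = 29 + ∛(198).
m_α(x) = x^3 - 87x^2 + 2523x - 24587

Set β = α - 29 = ∛(198), so β^3 = 198. Then (α - 29)^3 - 198 = 0, i.e. α is a root of g(x) = (x - 29)^3 - 198 = x^3 - 87x^2 + 2523x - 24587. Since g(x) = h(x - 29) where h(x) = x^3 - 198, and h is irreducible over Q (because 198 is not a perfect cube, so h has no rational root, and a monic cubic with no rational root is irreducible), g is also irreducible (irreducibility is preserved under the substitution x → x - 29). Hence m_α(x) = x^3 - 87x^2 + 2523x - 24587.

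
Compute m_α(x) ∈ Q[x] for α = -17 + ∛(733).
m_α(x) = x^3 + 51x^2 + 867x + 4180

Set β = α + 17 = ∛(733), so β^3 = 733. Then (α + 17)^3 - 733 = 0, i.e. α is a root of g(x) = (x + 17)^3 - 733 = x^3 + 51x^2 + 867x + 4180. Since g(x) = h(x + 17) where h(x) = x^3 - 733, and h is irreducible over Q (because 733 is not a perfect cube, so h has no rational root, and a monic cubic with no rational root is irreducible), g is also irreducible (irreducibility is preserved under the substitution x → x + 17). Hence m_α(x) = x^3 + 51x^2 + 867x + 4180.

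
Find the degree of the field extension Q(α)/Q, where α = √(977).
[Q(α):Q] = 2

[Q(α):Q] equals the degree of the minimal polynomial of α. Here α^2 = 977 and x^2 - 977 is irreducible (d = 977 is squarefree, ≠ 1, hence not a square), so deg(m_α) = 2. Thus [Q(α):Q] = 2.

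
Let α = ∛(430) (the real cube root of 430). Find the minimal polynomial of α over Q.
m_α(x) = x^3 - 430

α satisfies α^3 = 430, so x^3 - 430 annihilates α. By the rational root test, a rational root p/q (in lowest terms) of x^3 - 430 would satisfy p^3 = 430 q^3, forcing q = 1 and p^3 = 430; but 430 is not a perfect cube, contradiction. A monic cubic over Q with no rational root is irreducible (any nontrivial factorization would include a linear factor). Hence x^3 - 430 is the minimal polynomial of α, and in particular [Q(α):Q] = 3.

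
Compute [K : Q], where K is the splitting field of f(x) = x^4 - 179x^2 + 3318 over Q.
[K : Q] = 4

Solving the quadratic in x^2: x^2 = (179 ± √(179^2 - 4·3318))/2 = (179 ± √18769)/2 = (179 ± 137)/2, giving x^2 = 158 or x^2 = 21. So f(x) = (x^2 - 158)(x^2 - 21) and the roots of f are ±√158, ±√21. Hence the splitting field is K = Q(√158, √21). Since 158 and 21 are distinct squarefree integers > 1, their product 3318 is not a perfect square, so √21 ∉ Q(√158). By the tower law [K:Q] = [Q(√158,√21):Q(√158)] · [Q(√158):Q] = 2 · 2 = 4.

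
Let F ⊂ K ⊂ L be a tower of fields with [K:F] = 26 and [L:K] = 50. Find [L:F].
[L:F] = 1300

The tower law says that for any tower of field extensions F ⊂ K ⊂ L with finite degrees, [L:F] = [L:K] · [K:F]. Here this gives [L:F] = 50 · 26 = 1300.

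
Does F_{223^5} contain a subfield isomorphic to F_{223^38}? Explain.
No: F_{223^38} is not a subfield of F_{223^5}

F_{p^m} embeds in F_{p^n} iff m | n. Here 38 ∤ 5 (since 5 = 0·38 + 5 with remainder 5 ≠ 0), so F_{223^38} is not a subfield of F_{223^5}. Equivalently: if it were, the tower law would give 38 = [F_{223^38}:F_223] dividing [F_{223^5}:F_223] = 5, contradiction.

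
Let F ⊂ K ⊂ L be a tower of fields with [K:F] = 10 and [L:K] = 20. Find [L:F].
[L:F] = 200

The tower law says that for any tower of field extensions F ⊂ K ⊂ L with finite degrees, [L:F] = [L:K] · [K:F]. Here this gives [L:F] = 20 · 10 = 200.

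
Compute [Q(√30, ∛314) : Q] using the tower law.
[Q(√30, ∛314) : Q] = 6

Let L = Q(√30, ∛314). Since Q(√30) ⊂ L and [Q(√30):Q] = 2, the tower law gives 2 | [L:Q]. Likewise Q(∛314) ⊂ L with [Q(∛314):Q] = 3 (because 314 is not a perfect cube), so 3 | [L:Q]. As gcd(2,3) = 1, [L:Q] is divisible by 6. Conversely L is generated over Q by √30 and ∛314, so [L:Q] ≤ 2·3 = 6. Therefore [Q(√30, ∛314) : Q] = 6.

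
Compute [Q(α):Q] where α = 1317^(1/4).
[Q(α):Q] = 4

α is a root of x^4 - 1317. By Eisenstein's criterion at the prime p = 3 (which divides the constant term 1317 but p^2 = 9 does not, since 1317 is squarefree), x^4 - 1317 is irreducible over Q. Hence [Q(α):Q] = 4.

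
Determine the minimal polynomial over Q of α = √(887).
m_α(x) = x^2 - 887

α satisfies α^2 - 887 = 0, so x^2 - 887 annihilates α. Since d = 887 is squarefree and ≠ 1, it is not a perfect square in Q, so x^2 - 887 has no rational root and is therefore irreducible over Q (a degree-2 polynomial over a field is irreducible iff it has no root). Hence m_α(x) = x^2 - 887.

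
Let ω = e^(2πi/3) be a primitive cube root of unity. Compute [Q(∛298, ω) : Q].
[Q(∛298, ω) : Q] = 6

[Q(∛298):Q] = 3 (min poly x^3 - 298, irreducible since 298 is not a perfect cube). [Q(ω):Q] = 2 (min poly x^2 + x + 1). Since Q(∛298) ⊂ R and ω ∉ R, we have ω ∉ Q(∛298), so x^2 + x + 1 remains irreducible over Q(∛298) and [Q(∛298, ω) : Q(∛298)] = 2. By the tower law, [Q(∛298, ω) : Q] = 3 · 2 = 6. (In fact Q(∛298, ω) is the splitting field of x^3 - 298 over Q.)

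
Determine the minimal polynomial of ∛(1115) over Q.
m_α(x) = x^3 - 1115

α satisfies α^3 = 1115, so x^3 - 1115 annihilates α. By the rational root test, a rational root p/q (in lowest terms) of x^3 - 1115 would satisfy p^3 = 1115 q^3, forcing q = 1 and p^3 = 1115; but 1115 is not a perfect cube, contradiction. A monic cubic over Q with no rational root is irreducible (any nontrivial factorization would include a linear factor). Hence x^3 - 1115 is the minimal polynomial of α, and in particular [Q(α):Q] = 3.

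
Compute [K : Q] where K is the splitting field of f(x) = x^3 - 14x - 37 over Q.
[K : Q] = 6

By the rational root test, any rational root of the monic integer polynomial f(x) = x^3 - 14x - 37 must be an integer dividing the constant term -37, i.e. one of ±{1, 37}. Evaluating: f(1) = -50, f(-1) = -24, f(37) = 50098, f(-37) = -50172; none is 0, so f has no rational root and is therefore irreducible over Q (a cubic with no linear factor over a field is irreducible). For an irreducible cubic, the Galois group is A_3 or S_3 according as the discriminant disc(f) = -4a^3 - 27b^2 = -4·(-14)^3 - 27·(-37)^2 = -25987 is or is not a square in Q. Here disc(f) = -25987 is not a perfect square in Q, so the Galois group of f over Q is not contained in A_3 and must be all of S_3. The splitting field has degree |S_3| = 6 over Q, so [K : Q] = 6.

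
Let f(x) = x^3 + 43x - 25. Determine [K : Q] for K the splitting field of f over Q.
[K : Q] = 6

By the rational root test, any rational root of the monic integer polynomial f(x) = x^3 + 43x - 25 must be an integer dividing the constant term -25, i.e. one of ±{1, 5, 25}. Evaluating: f(1) = 19, f(-1) = -69, f(5) = 315, f(-5) = -365, f(25) = 16675, f(-25) = -16725; none is 0, so f has no rational root and is therefore irreducible over Q (a cubic with no linear factor over a field is irreducible). For an irreducible cubic, the Galois group is A_3 or S_3 according as the discriminant disc(f) = -4a^3 - 27b^2 = -4·(43)^3 - 27·(-25)^2 = -334903 is or is not a square in Q. Here disc(f) = -334903 is not a perfect square in Q, so the Galois group of f over Q is not contained in A_3 and must be all of S_3. The splitting field has degree |S_3| = 6 over Q, so [K : Q] = 6.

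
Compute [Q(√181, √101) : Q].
[Q(√181, √101) : Q] = 4

[Q(√181):Q] = 2 (min poly x^2 - 181, irreducible since 181 is squarefree > 1). For the top step, suppose √101 ∈ Q(√181), say √101 = c + d√181 with c, d ∈ Q. Squaring: 101 = c^2 + 181d^2 + 2cd√181. Since √181 ∉ Q this forces 2cd = 0. If d = 0 then √101 = c ∈ Q, contradicting 101 squarefree > 1. If c = 0 then 101 = 181d^2, so 181·101 = (181d)^2 is a perfect square in Q — but 181·101 = 18281 is not a perfect square (since 181 and 101 are distinct squarefree integers). Contradiction. Hence √101 ∉ Q(√181), so x^2 - 101 stays irreducible over Q(√181) and [Q(√181, √101) : Q(√181)] = 2. By the tower law, [Q(√181, √101) : Q] = 2 · 2 = 4.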